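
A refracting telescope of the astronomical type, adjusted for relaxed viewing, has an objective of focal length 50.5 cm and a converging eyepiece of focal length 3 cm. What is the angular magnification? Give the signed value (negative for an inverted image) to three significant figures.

-16.8

M = -f_obj/f_eye = -50.5/(3) = -16.833.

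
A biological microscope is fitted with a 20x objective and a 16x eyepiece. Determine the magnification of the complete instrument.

The overall magnification of a compound microscope is the product of the objective and eyepiece magnifications:
M = M_obj x M_eye = 20 x 16 = 320.

320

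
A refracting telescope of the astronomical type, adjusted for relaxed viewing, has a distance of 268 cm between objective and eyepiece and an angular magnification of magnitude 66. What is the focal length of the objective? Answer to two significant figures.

260 cm

In normal adjustment the tube length equals f_obj + f_eye and |M| = f_obj/f_eye.
So f_obj = 66 f_eye and 66 f_eye + f_eye = 268 cm, giving f_eye = 268/67 = 4.000 cm and f_obj = 264.000 cm.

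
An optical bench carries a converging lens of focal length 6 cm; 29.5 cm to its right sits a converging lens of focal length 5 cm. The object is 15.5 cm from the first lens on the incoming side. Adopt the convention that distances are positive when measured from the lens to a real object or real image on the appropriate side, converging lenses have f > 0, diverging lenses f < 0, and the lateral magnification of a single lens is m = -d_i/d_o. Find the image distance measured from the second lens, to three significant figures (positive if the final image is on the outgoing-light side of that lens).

Lens 1: 1/d_i1 = 1/f_1 - 1/d_o1 = 1/6 - 1/15.5 = 0.10215 cm^-1, so d_i1 = 9.789 cm.
The intermediate image is 9.789 cm to the right of lens 1, so d_o2 = L - d_i1 = 29.5 - 9.789 = 19.711 cm.
Lens 2: 1/d_i2 = 1/f_2 - 1/d_o2 = 1/5 - 1/(19.711) = 0.14927 cm^-1, so d_i2 = 6.699 cm.

6.70 cm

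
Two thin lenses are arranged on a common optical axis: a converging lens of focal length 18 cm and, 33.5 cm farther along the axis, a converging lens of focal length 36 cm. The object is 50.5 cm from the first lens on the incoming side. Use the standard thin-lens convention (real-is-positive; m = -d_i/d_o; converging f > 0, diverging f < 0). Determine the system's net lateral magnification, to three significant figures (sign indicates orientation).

First lens: d_i1 = 1/(1/18 - 1/50.5) = 27.969 cm.
m_1 = -(27.969)/50.5 = -0.5538.
That image sits 5.531 cm in front of the second lens, so d_o2 = 5.531 cm.
Second lens: d_i2 = 1/(1/36 - 1/(5.531)) = -6.535 cm.
m_2 = -(-6.535)/(5.531) = 1.1815.
The system's lateral magnification is m_1 m_2 = (-0.5538)(1.1815) = -0.6544.

-0.654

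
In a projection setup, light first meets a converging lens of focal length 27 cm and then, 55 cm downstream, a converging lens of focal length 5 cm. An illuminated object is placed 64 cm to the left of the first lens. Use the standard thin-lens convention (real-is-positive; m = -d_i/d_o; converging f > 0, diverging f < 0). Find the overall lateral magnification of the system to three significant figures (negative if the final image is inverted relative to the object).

First lens: d_i1 = 1/(1/27 - 1/64) = 46.703 cm.
m_1 = -(46.703)/64 = -0.7297.
The intermediate image is 46.703 cm to the right of lens 1, so d_o2 = L - d_i1 = 55 - 46.703 = 8.297 cm.
Second lens: d_i2 = 1/(1/5 - 1/(8.297)) = 12.582 cm.
m_2 = -(12.582)/(8.297) = -1.5164.
The system's lateral magnification is m_1 m_2 = (-0.7297)(-1.5164) = 1.1066.

1.11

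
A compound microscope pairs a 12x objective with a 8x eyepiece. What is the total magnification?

The overall magnification of a compound microscope is the product of the objective and eyepiece magnifications:
M = M_obj x M_eye = 12 x 8 = 96.

96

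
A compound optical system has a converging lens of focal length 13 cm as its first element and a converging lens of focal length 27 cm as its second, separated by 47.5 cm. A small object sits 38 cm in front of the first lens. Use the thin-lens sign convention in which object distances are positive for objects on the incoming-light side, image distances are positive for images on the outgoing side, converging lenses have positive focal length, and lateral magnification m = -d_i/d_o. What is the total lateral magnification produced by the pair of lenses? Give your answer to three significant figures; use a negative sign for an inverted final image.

19.0

Lens 1: 1/d_i1 = 1/f_1 - 1/d_o1 = 1/13 - 1/38 = 0.05061 cm^-1, so d_i1 = 19.760 cm.
m_1 = -(19.760)/38 = -0.5200.
The intermediate image is 19.760 cm to the right of lens 1, so d_o2 = L - d_i1 = 47.5 - 19.760 = 27.740 cm.
Lens 2: 1/d_i2 = 1/f_2 - 1/d_o2 = 1/27 - 1/(27.740) = 0.00099 cm^-1, so d_i2 = 1012.135 cm.
m_2 = -(1012.135)/(27.740) = -36.4865.
The system's lateral magnification is m_1 m_2 = (-0.5200)(-36.4865) = 18.9730.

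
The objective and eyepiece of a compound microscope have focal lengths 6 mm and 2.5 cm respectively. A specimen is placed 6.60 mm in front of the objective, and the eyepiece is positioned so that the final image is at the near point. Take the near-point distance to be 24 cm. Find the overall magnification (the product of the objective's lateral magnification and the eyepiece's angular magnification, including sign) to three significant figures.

Convert to cm: f_obj = 6 mm = 0.6 cm; d_o = 6.60 mm = 0.66 cm.
Objective: 1/d_i = 1/f_obj - 1/d_o = 1/0.6 - 1/0.66 = 0.15152 cm^-1, so d_i = 6.600 cm.
m_obj = -d_i/d_o = -6.600/0.66 = -10.000.
Eyepiece angular magnification (image at near point): M_eye = 1 + D/f_e = 1 + 24/2.5 = 10.600.
Overall M = m_obj x M_eye = (-10.000)(10.600) = -106.00.

-106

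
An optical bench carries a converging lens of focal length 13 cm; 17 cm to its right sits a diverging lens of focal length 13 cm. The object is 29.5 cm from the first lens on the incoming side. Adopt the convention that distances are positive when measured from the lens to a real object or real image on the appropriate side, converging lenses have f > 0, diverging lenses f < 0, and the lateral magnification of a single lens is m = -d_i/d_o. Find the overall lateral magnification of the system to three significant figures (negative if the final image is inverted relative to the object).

Applying the thin-lens equation to the first lens, 1/13 = 1/29.5 + 1/d_i1, which gives d_i1 = 23.242 cm.
Its lateral magnification is m_1 = -d_i1/d_o1 = -(23.242)/29.5 = -0.7879.
This image would form 23.242 cm past lens 1, i.e. 6.242 cm beyond lens 2, so it is a virtual object for lens 2: d_o2 = 17 - 23.242 = -6.242 cm.
Applying the thin-lens equation again with f_2 = -13 cm and d_o2 = -6.242 cm gives d_i2 = 12.009 cm.
m_2 = -(12.009)/(-6.242) = 1.9238.
Total m = m_1 x m_2 = (-0.7879)(1.9238) = -1.5157.

-1.52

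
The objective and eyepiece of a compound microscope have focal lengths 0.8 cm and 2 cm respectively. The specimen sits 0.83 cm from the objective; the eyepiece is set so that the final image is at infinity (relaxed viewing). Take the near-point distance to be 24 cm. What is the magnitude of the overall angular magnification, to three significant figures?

Objective: 1/d_i = 1/f_obj - 1/d_o = 1/0.8 - 1/0.83 = 0.04518 cm^-1, so d_i = 22.133 cm.
m_obj = -d_i/d_o = -22.133/0.83 = -26.667.
Eyepiece angular magnification (image at infinity): M_eye = D/f_e = 24/2 = 12.000.
Overall M = m_obj x M_eye = (-26.667)(12.000) = -320.00.
|M| = 320.00.

320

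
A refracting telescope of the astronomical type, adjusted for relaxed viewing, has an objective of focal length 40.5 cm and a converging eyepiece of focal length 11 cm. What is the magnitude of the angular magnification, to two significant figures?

3.7

|M| = f_obj/|f_eye| = 40.5/11 = 3.682.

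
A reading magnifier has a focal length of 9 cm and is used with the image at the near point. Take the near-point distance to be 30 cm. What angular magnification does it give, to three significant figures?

4.33

M = 1 + D/f = 1 + 30/9 = 4.333.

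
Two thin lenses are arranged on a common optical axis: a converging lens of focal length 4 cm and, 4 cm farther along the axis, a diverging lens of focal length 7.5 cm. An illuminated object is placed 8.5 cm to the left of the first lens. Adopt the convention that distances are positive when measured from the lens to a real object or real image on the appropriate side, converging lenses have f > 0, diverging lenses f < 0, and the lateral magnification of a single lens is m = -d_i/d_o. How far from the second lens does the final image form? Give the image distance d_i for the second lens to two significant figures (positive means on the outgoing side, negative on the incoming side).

Applying the thin-lens equation to the first lens, 1/4 = 1/8.5 + 1/d_i1, which gives d_i1 = 7.556 cm.
This image would form 7.556 cm past lens 1, i.e. 3.556 cm beyond lens 2, so it is a virtual object for lens 2: d_o2 = 4 - 7.556 = -3.556 cm.
Applying the thin-lens equation again with f_2 = -7.5 cm and d_o2 = -3.556 cm gives d_i2 = 6.761 cm.

6.8 cm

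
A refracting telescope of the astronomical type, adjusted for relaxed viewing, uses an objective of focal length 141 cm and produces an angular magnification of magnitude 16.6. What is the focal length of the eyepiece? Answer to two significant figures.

8.5 cm

|M| = f_obj/f_eye, so f_eye = f_obj/|M| = 141/16.6 = 8.494 cm.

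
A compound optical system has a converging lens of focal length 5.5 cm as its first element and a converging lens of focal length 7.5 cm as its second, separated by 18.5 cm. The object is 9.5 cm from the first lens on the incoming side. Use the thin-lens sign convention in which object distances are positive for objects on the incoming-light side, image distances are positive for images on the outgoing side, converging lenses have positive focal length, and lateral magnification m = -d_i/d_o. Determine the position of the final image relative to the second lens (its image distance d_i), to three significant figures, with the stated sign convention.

-19.8 cm

First lens: d_i1 = 1/(1/5.5 - 1/9.5) = 13.062 cm.
The intermediate image is 13.062 cm to the right of lens 1, so d_o2 = L - d_i1 = 18.5 - 13.062 = 5.438 cm.
Second lens: d_i2 = 1/(1/7.5 - 1/(5.438)) = -19.773 cm.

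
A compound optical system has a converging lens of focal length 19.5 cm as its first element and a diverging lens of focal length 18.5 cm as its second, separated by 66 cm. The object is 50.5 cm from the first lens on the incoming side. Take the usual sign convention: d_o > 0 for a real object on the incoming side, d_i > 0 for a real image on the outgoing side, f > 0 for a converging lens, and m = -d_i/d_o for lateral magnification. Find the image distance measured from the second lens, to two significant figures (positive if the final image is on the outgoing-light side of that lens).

First lens: d_i1 = 1/(1/19.5 - 1/50.5) = 31.766 cm.
The intermediate image is 31.766 cm to the right of lens 1, so d_o2 = L - d_i1 = 66 - 31.766 = 34.234 cm.
Second lens: d_i2 = 1/(1/(-18.5) - 1/(34.234)) = -12.010 cm.

-12 cm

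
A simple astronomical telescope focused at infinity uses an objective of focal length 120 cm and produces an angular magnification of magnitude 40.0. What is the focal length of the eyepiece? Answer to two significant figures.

|M| = f_obj/f_eye, so f_eye = f_obj/|M| = 120/40.0 = 3.000 cm.

3.0 cm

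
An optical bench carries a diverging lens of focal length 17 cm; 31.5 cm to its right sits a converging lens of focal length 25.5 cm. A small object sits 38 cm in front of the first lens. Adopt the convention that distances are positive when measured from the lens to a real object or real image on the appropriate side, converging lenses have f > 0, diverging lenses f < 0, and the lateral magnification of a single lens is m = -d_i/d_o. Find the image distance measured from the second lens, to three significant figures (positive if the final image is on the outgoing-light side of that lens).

Lens 1: 1/d_i1 = 1/f_1 - 1/d_o1 = 1/(-17) - 1/38 = -0.08514 cm^-1, so d_i1 = -11.745 cm.
With d_i1 < 0 the first image is virtual and lies on the object side; the object distance for lens 2 is d_o2 = 31.5 - (-11.745) = 43.245 cm.
Lens 2: 1/d_i2 = 1/f_2 - 1/d_o2 = 1/25.5 - 1/(43.245) = 0.01609 cm^-1, so d_i2 = 62.143 cm.

62.1 cm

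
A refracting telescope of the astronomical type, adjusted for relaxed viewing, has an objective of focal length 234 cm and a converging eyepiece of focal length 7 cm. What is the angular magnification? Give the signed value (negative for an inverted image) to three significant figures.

M = -f_obj/f_eye = -234/(7) = -33.429.

-33.4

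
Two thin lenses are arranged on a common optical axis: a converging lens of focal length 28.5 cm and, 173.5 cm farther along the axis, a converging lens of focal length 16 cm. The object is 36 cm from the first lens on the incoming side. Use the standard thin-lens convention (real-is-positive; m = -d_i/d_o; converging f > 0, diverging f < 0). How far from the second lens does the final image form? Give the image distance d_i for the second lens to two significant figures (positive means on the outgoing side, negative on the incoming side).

First lens: d_i1 = 1/(1/28.5 - 1/36) = 136.800 cm.
That image sits 36.700 cm in front of the second lens, so d_o2 = 36.700 cm.
Second lens: d_i2 = 1/(1/16 - 1/(36.700)) = 28.367 cm.

28 cm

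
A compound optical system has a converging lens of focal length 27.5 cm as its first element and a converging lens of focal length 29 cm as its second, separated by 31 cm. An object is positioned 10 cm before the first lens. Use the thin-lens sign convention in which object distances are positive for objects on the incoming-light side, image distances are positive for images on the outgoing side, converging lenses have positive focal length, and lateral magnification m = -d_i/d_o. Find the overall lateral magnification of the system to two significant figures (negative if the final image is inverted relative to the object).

Applying the thin-lens equation to the first lens, 1/27.5 = 1/10 + 1/d_i1, which gives d_i1 = -15.714 cm.
Its lateral magnification is m_1 = -d_i1/d_o1 = -(-15.714)/10 = 1.5714.
The intermediate image is virtual, 15.714 cm to the left of lens 1, so d_o2 = L - d_i1 = 31 - (-15.714) = 46.714 cm.
Applying the thin-lens equation again with f_2 = 29 cm and d_o2 = 46.714 cm gives d_i2 = 76.476 cm.
m_2 = -(76.476)/(46.714) = -1.6371.
Total m = m_1 x m_2 = (1.5714)(-1.6371) = -2.5726.

-2.6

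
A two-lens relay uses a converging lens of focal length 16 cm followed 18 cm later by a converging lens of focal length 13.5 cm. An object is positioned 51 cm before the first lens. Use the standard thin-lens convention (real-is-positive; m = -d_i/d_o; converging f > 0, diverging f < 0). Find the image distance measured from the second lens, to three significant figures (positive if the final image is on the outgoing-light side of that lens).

3.81 cm

Lens 1: 1/d_i1 = 1/f_1 - 1/d_o1 = 1/16 - 1/51 = 0.04289 cm^-1, so d_i1 = 23.314 cm.
Since 23.314 cm > 18 cm, the first image lies past the second lens and serves as a virtual object: d_o2 = L - d_i1 = -5.314 cm.
Lens 2: 1/d_i2 = 1/f_2 - 1/d_o2 = 1/13.5 - 1/(-5.314) = 0.26225 cm^-1, so d_i2 = 3.813 cm.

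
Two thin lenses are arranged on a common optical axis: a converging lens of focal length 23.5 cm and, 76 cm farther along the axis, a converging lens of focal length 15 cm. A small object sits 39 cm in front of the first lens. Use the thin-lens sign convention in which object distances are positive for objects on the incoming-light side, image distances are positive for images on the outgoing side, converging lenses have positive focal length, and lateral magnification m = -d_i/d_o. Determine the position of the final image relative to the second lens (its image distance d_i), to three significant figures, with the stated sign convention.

Applying the thin-lens equation to the first lens, 1/23.5 = 1/39 + 1/d_i1, which gives d_i1 = 59.129 cm.
Object distance for lens 2: d_o2 = 76 - 59.129 = 16.871 cm.
Applying the thin-lens equation again with f_2 = 15 cm and d_o2 = 16.871 cm gives d_i2 = 135.259 cm.

135 cm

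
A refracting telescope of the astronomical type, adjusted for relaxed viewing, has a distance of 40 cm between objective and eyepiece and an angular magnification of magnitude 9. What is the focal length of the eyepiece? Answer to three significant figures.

In normal adjustment the tube length equals f_obj + f_eye and |M| = f_obj/f_eye.
So f_obj = 9 f_eye and 9 f_eye + f_eye = 40 cm, giving f_eye = 40/10 = 4.000 cm and f_obj = 36.000 cm.

4.00 cm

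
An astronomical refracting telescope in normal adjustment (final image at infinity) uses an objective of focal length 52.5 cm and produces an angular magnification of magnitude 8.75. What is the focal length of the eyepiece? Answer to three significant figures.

|M| = f_obj/f_eye, so f_eye = f_obj/|M| = 52.5/8.75 = 6.000 cm.

6.00 cm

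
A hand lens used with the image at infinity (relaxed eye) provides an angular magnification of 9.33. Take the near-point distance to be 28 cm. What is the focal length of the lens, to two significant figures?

3.0 cm

For the image at infinity, M = D/f.
f = D/M = 28/9.33 = 3.001 cm.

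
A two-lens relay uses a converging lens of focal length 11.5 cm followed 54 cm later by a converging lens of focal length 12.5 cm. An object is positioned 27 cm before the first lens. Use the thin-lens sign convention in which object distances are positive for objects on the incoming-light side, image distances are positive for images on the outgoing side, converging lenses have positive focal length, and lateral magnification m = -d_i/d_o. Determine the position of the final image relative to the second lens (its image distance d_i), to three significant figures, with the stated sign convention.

Lens 1: 1/d_i1 = 1/f_1 - 1/d_o1 = 1/11.5 - 1/27 = 0.04992 cm^-1, so d_i1 = 20.032 cm.
Object distance for lens 2: d_o2 = 54 - 20.032 = 33.968 cm.
Lens 2: 1/d_i2 = 1/f_2 - 1/d_o2 = 1/12.5 - 1/(33.968) = 0.05056 cm^-1, so d_i2 = 19.778 cm.

19.8 cm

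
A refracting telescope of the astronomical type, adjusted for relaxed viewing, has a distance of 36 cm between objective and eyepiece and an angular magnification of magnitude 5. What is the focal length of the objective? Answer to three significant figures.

30.0 cm

In normal adjustment the tube length equals f_obj + f_eye and |M| = f_obj/f_eye.
So f_obj = 5 f_eye and 5 f_eye + f_eye = 36 cm, giving f_eye = 36/6 = 6.000 cm and f_obj = 30.000 cm.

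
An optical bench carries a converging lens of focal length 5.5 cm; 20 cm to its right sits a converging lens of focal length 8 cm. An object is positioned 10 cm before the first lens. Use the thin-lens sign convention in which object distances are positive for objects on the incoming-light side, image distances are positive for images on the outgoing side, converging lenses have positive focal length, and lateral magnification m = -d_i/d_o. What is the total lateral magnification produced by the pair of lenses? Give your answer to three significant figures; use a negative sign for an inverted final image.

Lens 1: 1/d_i1 = 1/f_1 - 1/d_o1 = 1/5.5 - 1/10 = 0.08182 cm^-1, so d_i1 = 12.222 cm.
m_1 = -(12.222)/10 = -1.2222.
That image sits 7.778 cm in front of the second lens, so d_o2 = 7.778 cm.
Lens 2: 1/d_i2 = 1/f_2 - 1/d_o2 = 1/8 - 1/(7.778) = -0.00357 cm^-1, so d_i2 = -280.000 cm.
m_2 = -(-280.000)/(7.778) = 36.0000.
Total m = m_1 x m_2 = (-1.2222)(36.0000) = -44.0000.

-44.0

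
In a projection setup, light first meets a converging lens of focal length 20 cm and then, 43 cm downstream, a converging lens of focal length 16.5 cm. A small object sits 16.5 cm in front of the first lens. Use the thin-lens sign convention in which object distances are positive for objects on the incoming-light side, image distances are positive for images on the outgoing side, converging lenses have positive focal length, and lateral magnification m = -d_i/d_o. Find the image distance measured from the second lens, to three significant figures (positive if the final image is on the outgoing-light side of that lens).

Lens 1: 1/d_i1 = 1/f_1 - 1/d_o1 = 1/20 - 1/16.5 = -0.01061 cm^-1, so d_i1 = -94.286 cm.
With d_i1 < 0 the first image is virtual and lies on the object side; the object distance for lens 2 is d_o2 = 43 - (-94.286) = 137.286 cm.
Lens 2: 1/d_i2 = 1/f_2 - 1/d_o2 = 1/16.5 - 1/(137.286) = 0.05332 cm^-1, so d_i2 = 18.754 cm.

18.8 cm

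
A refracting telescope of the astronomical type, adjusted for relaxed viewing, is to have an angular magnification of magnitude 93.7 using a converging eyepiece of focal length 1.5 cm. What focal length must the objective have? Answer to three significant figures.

141 cm

|M| = f_obj/|f_eye|, so f_obj = |M| x |f_eye| = 93.7 x 1.5 = 140.550 cm.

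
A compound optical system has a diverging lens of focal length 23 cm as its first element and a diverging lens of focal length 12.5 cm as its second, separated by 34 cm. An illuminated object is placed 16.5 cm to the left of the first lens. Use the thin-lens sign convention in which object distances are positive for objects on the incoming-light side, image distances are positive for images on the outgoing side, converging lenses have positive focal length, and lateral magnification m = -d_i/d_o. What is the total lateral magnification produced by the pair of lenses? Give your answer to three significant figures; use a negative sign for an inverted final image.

Applying the thin-lens equation to the first lens, 1/(-23) = 1/16.5 + 1/d_i1, which gives d_i1 = -9.608 cm.
Its lateral magnification is m_1 = -d_i1/d_o1 = -(-9.608)/16.5 = 0.5823.
The intermediate image is virtual, 9.608 cm to the left of lens 1, so d_o2 = L - d_i1 = 34 - (-9.608) = 43.608 cm.
Applying the thin-lens equation again with f_2 = -12.5 cm and d_o2 = 43.608 cm gives d_i2 = -9.715 cm.
m_2 = -(-9.715)/(43.608) = 0.2228.
The system's lateral magnification is m_1 m_2 = (0.5823)(0.2228) = 0.1297.

0.130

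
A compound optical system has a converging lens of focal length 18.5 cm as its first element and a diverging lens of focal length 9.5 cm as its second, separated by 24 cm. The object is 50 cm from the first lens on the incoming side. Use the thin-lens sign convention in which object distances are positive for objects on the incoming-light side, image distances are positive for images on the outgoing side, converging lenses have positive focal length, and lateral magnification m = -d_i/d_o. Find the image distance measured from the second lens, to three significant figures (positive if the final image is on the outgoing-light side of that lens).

12.3 cm

First lens: d_i1 = 1/(1/18.5 - 1/50) = 29.365 cm.
This image would form 29.365 cm past lens 1, i.e. 5.365 cm beyond lens 2, so it is a virtual object for lens 2: d_o2 = 24 - 29.365 = -5.365 cm.
Second lens: d_i2 = 1/(1/(-9.5) - 1/(-5.365)) = 12.326 cm.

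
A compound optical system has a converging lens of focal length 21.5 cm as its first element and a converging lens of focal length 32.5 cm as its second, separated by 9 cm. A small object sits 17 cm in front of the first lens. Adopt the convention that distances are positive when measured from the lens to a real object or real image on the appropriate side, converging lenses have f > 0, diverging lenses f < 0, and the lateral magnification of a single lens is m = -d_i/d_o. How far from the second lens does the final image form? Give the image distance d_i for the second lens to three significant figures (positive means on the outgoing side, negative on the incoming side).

50.8 cm

First lens: d_i1 = 1/(1/21.5 - 1/17) = -81.222 cm.
With d_i1 < 0 the first image is virtual and lies on the object side; the object distance for lens 2 is d_o2 = 9 - (-81.222) = 90.222 cm.
Second lens: d_i2 = 1/(1/32.5 - 1/(90.222)) = 50.799 cm.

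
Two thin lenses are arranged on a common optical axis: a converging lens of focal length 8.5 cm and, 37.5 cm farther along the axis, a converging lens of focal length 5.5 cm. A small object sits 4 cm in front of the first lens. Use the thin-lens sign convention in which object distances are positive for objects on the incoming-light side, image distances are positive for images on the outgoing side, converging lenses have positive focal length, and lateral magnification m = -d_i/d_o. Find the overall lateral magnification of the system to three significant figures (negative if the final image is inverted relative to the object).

First lens: d_i1 = 1/(1/8.5 - 1/4) = -7.556 cm.
m_1 = -(-7.556)/4 = 1.8889.
With d_i1 < 0 the first image is virtual and lies on the object side; the object distance for lens 2 is d_o2 = 37.5 - (-7.556) = 45.056 cm.
Second lens: d_i2 = 1/(1/5.5 - 1/(45.056)) = 6.265 cm.
m_2 = -(6.265)/(45.056) = -0.1390.
Total m = m_1 x m_2 = (1.8889)(-0.1390) = -0.2626.

-0.263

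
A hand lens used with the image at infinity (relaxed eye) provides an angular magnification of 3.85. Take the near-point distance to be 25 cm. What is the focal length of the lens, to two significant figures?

6.5 cm

For the image at infinity, M = D/f.
f = D/M = 25/3.85 = 6.494 cm.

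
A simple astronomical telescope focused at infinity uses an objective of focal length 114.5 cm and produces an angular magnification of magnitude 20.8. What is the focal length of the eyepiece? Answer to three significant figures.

5.50 cm

|M| = f_obj/f_eye, so f_eye = f_obj/|M| = 114.5/20.8 = 5.505 cm.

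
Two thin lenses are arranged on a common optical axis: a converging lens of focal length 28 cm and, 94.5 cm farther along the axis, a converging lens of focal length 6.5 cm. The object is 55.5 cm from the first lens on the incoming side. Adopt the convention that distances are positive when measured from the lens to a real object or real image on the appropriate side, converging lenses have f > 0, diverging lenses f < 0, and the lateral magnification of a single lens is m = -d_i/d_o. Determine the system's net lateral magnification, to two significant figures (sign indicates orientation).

First lens: d_i1 = 1/(1/28 - 1/55.5) = 56.509 cm.
m_1 = -(56.509)/55.5 = -1.0182.
The intermediate image is 56.509 cm to the right of lens 1, so d_o2 = L - d_i1 = 94.5 - 56.509 = 37.991 cm.
Second lens: d_i2 = 1/(1/6.5 - 1/(37.991)) = 7.842 cm.
m_2 = -(7.842)/(37.991) = -0.2064.
Total m = m_1 x m_2 = (-1.0182)(-0.2064) = 0.2102.

0.21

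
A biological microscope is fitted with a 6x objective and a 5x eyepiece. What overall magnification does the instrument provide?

30

The overall magnification of a compound microscope is the product of the objective and eyepiece magnifications:
M = M_obj x M_eye = 6 x 5 = 30.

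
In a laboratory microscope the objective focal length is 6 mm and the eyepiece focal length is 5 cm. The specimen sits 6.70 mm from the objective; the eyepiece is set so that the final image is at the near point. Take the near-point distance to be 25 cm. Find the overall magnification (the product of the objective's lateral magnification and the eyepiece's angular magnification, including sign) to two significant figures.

-51

Convert to cm: f_obj = 6 mm = 0.6 cm; d_o = 6.70 mm = 0.67 cm.
Objective: 1/d_i = 1/f_obj - 1/d_o = 1/0.6 - 1/0.67 = 0.17413 cm^-1, so d_i = 5.743 cm.
m_obj = -d_i/d_o = -5.743/0.67 = -8.571.
Eyepiece angular magnification (image at near point): M_eye = 1 + D/f_e = 1 + 25/5 = 6.000.
Overall M = m_obj x M_eye = (-8.571)(6.000) = -51.43.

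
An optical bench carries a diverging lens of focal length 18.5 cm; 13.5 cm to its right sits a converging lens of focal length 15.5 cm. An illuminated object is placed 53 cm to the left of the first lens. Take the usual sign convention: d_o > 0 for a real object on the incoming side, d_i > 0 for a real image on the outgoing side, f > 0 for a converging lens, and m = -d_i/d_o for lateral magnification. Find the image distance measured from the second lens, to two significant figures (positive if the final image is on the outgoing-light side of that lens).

36 cm

Applying the thin-lens equation to the first lens, 1/(-18.5) = 1/53 + 1/d_i1, which gives d_i1 = -13.713 cm.
With d_i1 < 0 the first image is virtual and lies on the object side; the object distance for lens 2 is d_o2 = 13.5 - (-13.713) = 27.213 cm.
Applying the thin-lens equation again with f_2 = 15.5 cm and d_o2 = 27.213 cm gives d_i2 = 36.011 cm.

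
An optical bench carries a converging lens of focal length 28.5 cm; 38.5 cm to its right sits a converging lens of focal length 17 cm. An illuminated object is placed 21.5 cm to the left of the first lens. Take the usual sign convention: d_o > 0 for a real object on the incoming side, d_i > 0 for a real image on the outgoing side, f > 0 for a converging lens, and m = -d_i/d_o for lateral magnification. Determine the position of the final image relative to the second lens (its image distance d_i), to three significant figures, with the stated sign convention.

First lens: d_i1 = 1/(1/28.5 - 1/21.5) = -87.536 cm.
With d_i1 < 0 the first image is virtual and lies on the object side; the object distance for lens 2 is d_o2 = 38.5 - (-87.536) = 126.036 cm.
Second lens: d_i2 = 1/(1/17 - 1/(126.036)) = 19.651 cm.

19.7 cm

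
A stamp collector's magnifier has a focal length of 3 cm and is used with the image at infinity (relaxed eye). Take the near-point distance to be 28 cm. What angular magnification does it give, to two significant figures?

M = D/f = 28/3 = 9.333.

9.3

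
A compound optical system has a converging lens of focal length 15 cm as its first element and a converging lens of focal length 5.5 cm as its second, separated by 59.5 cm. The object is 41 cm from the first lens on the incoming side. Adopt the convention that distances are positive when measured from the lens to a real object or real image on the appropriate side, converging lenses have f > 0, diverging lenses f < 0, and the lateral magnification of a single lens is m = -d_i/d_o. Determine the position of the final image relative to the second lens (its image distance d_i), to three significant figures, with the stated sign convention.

6.50 cm

First lens: d_i1 = 1/(1/15 - 1/41) = 23.654 cm.
Object distance for lens 2: d_o2 = 59.5 - 23.654 = 35.846 cm.
Second lens: d_i2 = 1/(1/5.5 - 1/(35.846)) = 6.497 cm.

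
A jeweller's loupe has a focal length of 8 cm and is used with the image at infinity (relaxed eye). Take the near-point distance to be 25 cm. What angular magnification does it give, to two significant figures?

3.1

M = D/f = 25/8 = 3.125.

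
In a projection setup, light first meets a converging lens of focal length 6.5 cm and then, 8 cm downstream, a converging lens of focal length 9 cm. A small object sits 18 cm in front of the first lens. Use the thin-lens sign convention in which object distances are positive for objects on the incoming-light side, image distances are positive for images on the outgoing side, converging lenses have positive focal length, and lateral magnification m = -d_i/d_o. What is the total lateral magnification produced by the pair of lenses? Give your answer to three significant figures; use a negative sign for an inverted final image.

-0.455

First lens: d_i1 = 1/(1/6.5 - 1/18) = 10.174 cm.
m_1 = -(10.174)/18 = -0.5652.
Since 10.174 cm > 8 cm, the first image lies past the second lens and serves as a virtual object: d_o2 = L - d_i1 = -2.174 cm.
Second lens: d_i2 = 1/(1/9 - 1/(-2.174)) = 1.751 cm.
m_2 = -(1.751)/(-2.174) = 0.8054.
Overall magnification: m = m_1 m_2 = -0.4553.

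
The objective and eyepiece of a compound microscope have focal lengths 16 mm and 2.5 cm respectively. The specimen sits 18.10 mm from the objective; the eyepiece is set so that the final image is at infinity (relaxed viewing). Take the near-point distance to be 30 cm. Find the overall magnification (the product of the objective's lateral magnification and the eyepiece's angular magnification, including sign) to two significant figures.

Convert to cm: f_obj = 16 mm = 1.6 cm; d_o = 18.10 mm = 1.81 cm.
Objective: 1/d_i = 1/f_obj - 1/d_o = 1/1.6 - 1/1.81 = 0.07251 cm^-1, so d_i = 13.790 cm.
m_obj = -d_i/d_o = -13.790/1.81 = -7.619.
Eyepiece angular magnification (image at infinity): M_eye = D/f_e = 30/2.5 = 12.000.
Overall M = m_obj x M_eye = (-7.619)(12.000) = -91.43.

-91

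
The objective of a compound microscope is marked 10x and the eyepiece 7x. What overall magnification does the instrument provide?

70

The overall magnification of a compound microscope is the product of the objective and eyepiece magnifications:
M = M_obj x M_eye = 10 x 7 = 70.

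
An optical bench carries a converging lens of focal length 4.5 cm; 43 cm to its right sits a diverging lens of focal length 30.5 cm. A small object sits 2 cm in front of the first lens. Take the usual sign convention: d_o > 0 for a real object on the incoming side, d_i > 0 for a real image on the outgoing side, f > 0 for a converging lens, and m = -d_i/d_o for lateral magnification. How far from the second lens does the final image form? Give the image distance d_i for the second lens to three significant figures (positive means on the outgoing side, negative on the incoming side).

First lens: d_i1 = 1/(1/4.5 - 1/2) = -3.600 cm.
With d_i1 < 0 the first image is virtual and lies on the object side; the object distance for lens 2 is d_o2 = 43 - (-3.600) = 46.600 cm.
Second lens: d_i2 = 1/(1/(-30.5) - 1/(46.600)) = -18.435 cm.

-18.4 cm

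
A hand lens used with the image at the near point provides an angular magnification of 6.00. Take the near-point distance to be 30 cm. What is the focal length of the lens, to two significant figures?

6.0 cm

For the image at the near point, M = 1 + D/f.
f = D/(M - 1) = 30/(6.0 - 1) = 6.000 cm.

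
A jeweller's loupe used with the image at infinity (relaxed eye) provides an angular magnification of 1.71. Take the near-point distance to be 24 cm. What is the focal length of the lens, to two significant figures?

For the image at infinity, M = D/f.
f = D/M = 24/1.71 = 14.035 cm.

14 cm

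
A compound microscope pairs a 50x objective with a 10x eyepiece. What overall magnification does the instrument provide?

500

The overall magnification of a compound microscope is the product of the objective and eyepiece magnifications:
M = M_obj x M_eye = 50 x 10 = 500.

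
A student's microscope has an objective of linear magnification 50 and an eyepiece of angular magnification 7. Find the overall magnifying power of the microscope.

The overall magnification of a compound microscope is the product of the objective and eyepiece magnifications:
M = M_obj x M_eye = 50 x 7 = 350.

350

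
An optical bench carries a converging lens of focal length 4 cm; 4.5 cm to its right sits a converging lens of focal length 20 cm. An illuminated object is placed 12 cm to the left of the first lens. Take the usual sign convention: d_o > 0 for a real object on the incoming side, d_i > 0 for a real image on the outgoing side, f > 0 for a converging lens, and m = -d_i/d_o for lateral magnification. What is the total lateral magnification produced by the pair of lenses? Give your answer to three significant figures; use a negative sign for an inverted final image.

-0.465

Lens 1: 1/d_i1 = 1/f_1 - 1/d_o1 = 1/4 - 1/12 = 0.16667 cm^-1, so d_i1 = 6.000 cm.
m_1 = -(6.000)/12 = -0.5000.
Since 6.000 cm > 4.5 cm, the first image lies past the second lens and serves as a virtual object: d_o2 = L - d_i1 = -1.500 cm.
Lens 2: 1/d_i2 = 1/f_2 - 1/d_o2 = 1/20 - 1/(-1.500) = 0.71667 cm^-1, so d_i2 = 1.395 cm.
m_2 = -(1.395)/(-1.500) = 0.9302.
The system's lateral magnification is m_1 m_2 = (-0.5000)(0.9302) = -0.4651.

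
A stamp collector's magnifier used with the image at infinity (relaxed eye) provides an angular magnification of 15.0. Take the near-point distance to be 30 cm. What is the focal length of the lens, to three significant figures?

For the image at infinity, M = D/f.
f = D/M = 30/15.0 = 2.000 cm.

2.00 cm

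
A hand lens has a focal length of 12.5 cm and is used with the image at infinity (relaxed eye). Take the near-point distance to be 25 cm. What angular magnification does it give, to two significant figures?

2.0

M = D/f = 25/12.5 = 2.000.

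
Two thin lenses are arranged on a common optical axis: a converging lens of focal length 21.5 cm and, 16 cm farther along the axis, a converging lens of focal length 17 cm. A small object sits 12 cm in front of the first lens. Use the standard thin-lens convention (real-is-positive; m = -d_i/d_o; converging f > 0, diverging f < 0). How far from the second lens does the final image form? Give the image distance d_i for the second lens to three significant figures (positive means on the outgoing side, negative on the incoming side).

Applying the thin-lens equation to the first lens, 1/21.5 = 1/12 + 1/d_i1, which gives d_i1 = -27.158 cm.
With d_i1 < 0 the first image is virtual and lies on the object side; the object distance for lens 2 is d_o2 = 16 - (-27.158) = 43.158 cm.
Applying the thin-lens equation again with f_2 = 17 cm and d_o2 = 43.158 cm gives d_i2 = 28.048 cm.

28.0 cm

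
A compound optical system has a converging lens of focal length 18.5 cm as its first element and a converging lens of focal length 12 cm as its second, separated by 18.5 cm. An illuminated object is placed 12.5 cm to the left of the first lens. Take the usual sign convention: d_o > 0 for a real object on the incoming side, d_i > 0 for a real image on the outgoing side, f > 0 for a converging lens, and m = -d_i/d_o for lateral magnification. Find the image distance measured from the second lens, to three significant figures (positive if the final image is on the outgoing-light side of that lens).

15.2 cm

First lens: d_i1 = 1/(1/18.5 - 1/12.5) = -38.542 cm.
The intermediate image is virtual, 38.542 cm to the left of lens 1, so d_o2 = L - d_i1 = 18.5 - (-38.542) = 57.042 cm.
Second lens: d_i2 = 1/(1/12 - 1/(57.042)) = 15.197 cm.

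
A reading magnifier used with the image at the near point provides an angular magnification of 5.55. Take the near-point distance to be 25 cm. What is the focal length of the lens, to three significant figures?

For the image at the near point, M = 1 + D/f.
f = D/(M - 1) = 25/(5.55 - 1) = 5.495 cm.

5.49 cm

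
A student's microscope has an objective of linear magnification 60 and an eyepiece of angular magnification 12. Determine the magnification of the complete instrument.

The overall magnification of a compound microscope is the product of the objective and eyepiece magnifications:
M = M_obj x M_eye = 60 x 12 = 720.

720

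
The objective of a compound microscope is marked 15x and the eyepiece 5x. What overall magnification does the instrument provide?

The overall magnification of a compound microscope is the product of the objective and eyepiece magnifications:
M = M_obj x M_eye = 15 x 5 = 75.

75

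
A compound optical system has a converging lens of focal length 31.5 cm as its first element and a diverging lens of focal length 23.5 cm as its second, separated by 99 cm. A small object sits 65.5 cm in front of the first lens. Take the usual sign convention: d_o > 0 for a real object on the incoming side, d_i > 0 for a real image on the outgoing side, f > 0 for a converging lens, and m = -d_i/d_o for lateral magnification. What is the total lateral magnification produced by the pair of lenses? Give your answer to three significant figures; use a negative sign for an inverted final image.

Applying the thin-lens equation to the first lens, 1/31.5 = 1/65.5 + 1/d_i1, which gives d_i1 = 60.684 cm.
Its lateral magnification is m_1 = -d_i1/d_o1 = -(60.684)/65.5 = -0.9265.
The intermediate image is 60.684 cm to the right of lens 1, so d_o2 = L - d_i1 = 99 - 60.684 = 38.316 cm.
Applying the thin-lens equation again with f_2 = -23.5 cm and d_o2 = 38.316 cm gives d_i2 = -14.566 cm.
m_2 = -(-14.566)/(38.316) = 0.3802.
Overall magnification: m = m_1 m_2 = -0.3522.

-0.352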